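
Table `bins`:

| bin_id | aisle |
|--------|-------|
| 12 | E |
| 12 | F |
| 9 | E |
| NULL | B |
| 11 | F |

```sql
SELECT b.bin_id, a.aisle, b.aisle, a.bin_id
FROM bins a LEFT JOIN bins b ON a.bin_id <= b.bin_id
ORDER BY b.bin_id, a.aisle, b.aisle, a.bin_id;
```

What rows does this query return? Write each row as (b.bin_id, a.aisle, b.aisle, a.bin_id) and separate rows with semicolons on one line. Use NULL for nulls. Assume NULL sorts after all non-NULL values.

(9, E, E, 9); (11, E, F, 9); (11, F, F, 11); (12, E, E, 9); (12, E, E, 12); (12, E, F, 9); (12, E, F, 12); (12, F, E, 11); (12, F, E, 12); (12, F, F, 11); (12, F, F, 12); (NULL, B, NULL, NULL)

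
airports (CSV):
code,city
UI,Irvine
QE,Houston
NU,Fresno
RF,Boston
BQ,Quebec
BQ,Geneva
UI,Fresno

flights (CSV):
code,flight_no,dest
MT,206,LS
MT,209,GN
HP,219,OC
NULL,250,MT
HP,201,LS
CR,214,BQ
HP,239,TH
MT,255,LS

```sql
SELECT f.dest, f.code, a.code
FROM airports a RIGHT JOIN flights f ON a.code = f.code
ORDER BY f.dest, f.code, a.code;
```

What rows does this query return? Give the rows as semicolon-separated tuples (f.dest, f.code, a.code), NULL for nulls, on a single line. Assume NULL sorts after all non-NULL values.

(BQ, CR, NULL); (GN, MT, NULL); (LS, HP, NULL); (LS, MT, NULL); (LS, MT, NULL); (MT, NULL, NULL); (OC, HP, NULL); (TH, HP, NULL)

RIGHT JOIN keeps every row from `flights`; unmatched rows get NULL for `airports`'s columns.
Matching on a.code = f.code. A NULL in a compared column never satisfies the condition.
Matched pairs: 0; unmatched f rows kept: 8.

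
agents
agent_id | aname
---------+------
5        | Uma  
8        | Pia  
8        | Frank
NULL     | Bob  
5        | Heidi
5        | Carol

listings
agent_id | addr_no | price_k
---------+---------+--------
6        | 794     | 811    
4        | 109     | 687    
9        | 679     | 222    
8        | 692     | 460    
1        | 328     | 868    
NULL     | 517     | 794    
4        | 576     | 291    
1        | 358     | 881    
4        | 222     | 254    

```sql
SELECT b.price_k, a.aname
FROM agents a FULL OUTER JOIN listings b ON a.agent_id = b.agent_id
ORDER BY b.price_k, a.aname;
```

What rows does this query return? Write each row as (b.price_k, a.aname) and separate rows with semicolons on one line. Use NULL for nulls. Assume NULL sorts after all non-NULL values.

(222, NULL); (254, NULL); (291, NULL); (460, Frank); (460, Pia); (687, NULL); (794, NULL); (811, NULL); (868, NULL); (881, NULL); (NULL, Bob); (NULL, Carol); (NULL, Heidi); (NULL, Uma)

FULL OUTER JOIN keeps every row from both sides; unmatched rows get NULL for the other side's columns.
Matching on a.agent_id = b.agent_id. A NULL in a compared column never satisfies the condition.
- a[0] agent_id=5 → no match; kept with NULLs on the b side.
- a[1] agent_id=8 → 1 match(es) in b → 1 row(s).
- a[2] agent_id=8 → 1 match(es) in b → 1 row(s).
- a[3] agent_id=NULL → no match; kept with NULLs on the b side.
- a[4] agent_id=5 → no match; kept with NULLs on the b side.
- a[5] agent_id=5 → no match; kept with NULLs on the b side.
- 8 row(s) from b found no a partner → padded with NULL.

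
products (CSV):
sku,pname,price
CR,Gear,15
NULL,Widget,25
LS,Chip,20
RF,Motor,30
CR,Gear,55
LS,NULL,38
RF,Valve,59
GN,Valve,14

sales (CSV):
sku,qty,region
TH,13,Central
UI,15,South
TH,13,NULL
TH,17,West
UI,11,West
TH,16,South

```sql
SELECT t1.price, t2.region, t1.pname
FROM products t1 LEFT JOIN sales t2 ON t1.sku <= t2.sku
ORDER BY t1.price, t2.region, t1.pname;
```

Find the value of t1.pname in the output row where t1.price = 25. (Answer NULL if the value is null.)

Widget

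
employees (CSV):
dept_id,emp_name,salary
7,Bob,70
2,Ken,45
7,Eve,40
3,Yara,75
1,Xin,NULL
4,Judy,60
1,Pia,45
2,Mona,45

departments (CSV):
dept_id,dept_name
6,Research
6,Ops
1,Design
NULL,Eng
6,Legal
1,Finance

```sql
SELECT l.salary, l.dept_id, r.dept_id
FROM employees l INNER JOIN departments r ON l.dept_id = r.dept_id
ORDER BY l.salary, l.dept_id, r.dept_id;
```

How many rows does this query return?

INNER JOIN keeps only pairs where the ON condition holds.
Matching on l.dept_id = r.dept_id. A NULL in a compared column never satisfies the condition.
Matched pairs: 4.
Total: 4 rows.

4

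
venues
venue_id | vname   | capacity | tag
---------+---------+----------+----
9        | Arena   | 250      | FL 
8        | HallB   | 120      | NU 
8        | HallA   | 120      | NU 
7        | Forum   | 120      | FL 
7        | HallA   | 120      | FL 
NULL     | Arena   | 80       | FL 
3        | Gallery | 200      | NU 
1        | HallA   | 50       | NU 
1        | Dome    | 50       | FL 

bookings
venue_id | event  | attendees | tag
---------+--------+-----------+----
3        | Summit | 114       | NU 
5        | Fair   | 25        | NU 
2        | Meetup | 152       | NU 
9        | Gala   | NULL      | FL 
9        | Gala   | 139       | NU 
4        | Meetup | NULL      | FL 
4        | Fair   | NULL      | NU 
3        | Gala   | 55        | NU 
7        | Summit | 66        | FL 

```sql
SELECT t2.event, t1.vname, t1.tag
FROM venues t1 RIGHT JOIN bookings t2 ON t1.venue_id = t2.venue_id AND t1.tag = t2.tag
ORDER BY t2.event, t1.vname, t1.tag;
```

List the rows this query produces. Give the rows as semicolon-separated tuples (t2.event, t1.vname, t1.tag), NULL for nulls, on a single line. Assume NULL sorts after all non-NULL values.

(Fair, NULL, NULL); (Fair, NULL, NULL); (Gala, Arena, FL); (Gala, Gallery, NU); (Gala, NULL, NULL); (Meetup, NULL, NULL); (Meetup, NULL, NULL); (Summit, Forum, FL); (Summit, Gallery, NU); (Summit, HallA, FL)

RIGHT JOIN keeps every row from `bookings`; unmatched rows get NULL for `venues`'s columns.
Matching on t1.venue_id = t2.venue_id AND t1.tag = t2.tag. A NULL in a compared column never satisfies the condition.
- t1[0] venue_id=9, tag=FL → 1 match(es) in t2 → 1 row(s).
- t1[1] venue_id=8, tag=NU → no match.
- t1[2] venue_id=8, tag=NU → no match.
- t1[3] venue_id=7, tag=FL → 1 match(es) in t2 → 1 row(s).
- t1[4] venue_id=7, tag=FL → 1 match(es) in t2 → 1 row(s).
- t1[5] venue_id=NULL, tag=FL → no match.
- t1[6] venue_id=3, tag=NU → 2 match(es) in t2 → 2 row(s).
- t1[7] venue_id=1, tag=NU → no match.
- t1[8] venue_id=1, tag=FL → no match.
- 5 row(s) from t2 found no t1 partner → padded with NULL.
After projecting and ordering:
t2.event | t1.vname | t1.tag
Fair | NULL | NULL
Fair | NULL | NULL
Gala | Arena | FL
Gala | Gallery | NU
Gala | NULL | NULL
Meetup | NULL | NULL
Meetup | NULL | NULL
Summit | Forum | FL
Summit | Gallery | NU
Summit | HallA | FL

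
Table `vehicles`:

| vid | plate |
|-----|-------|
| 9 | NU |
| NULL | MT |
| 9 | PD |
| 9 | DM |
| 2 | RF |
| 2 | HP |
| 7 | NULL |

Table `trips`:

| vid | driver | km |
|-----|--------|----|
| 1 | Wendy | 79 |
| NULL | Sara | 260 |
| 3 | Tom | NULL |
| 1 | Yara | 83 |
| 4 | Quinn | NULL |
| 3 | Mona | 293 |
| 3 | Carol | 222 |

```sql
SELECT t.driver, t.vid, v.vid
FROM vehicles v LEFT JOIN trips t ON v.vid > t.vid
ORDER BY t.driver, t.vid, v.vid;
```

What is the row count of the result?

29

LEFT JOIN keeps every row from `vehicles`; unmatched rows get NULL for `trips`'s columns.
Matching on v.vid > t.vid. A NULL in a compared column never satisfies the condition.
- v row (vid=9): matches 6 t row(s) → 6 output row(s).
- v row (vid=NULL): no match → kept, t columns NULL.
- v row (vid=9): matches 6 t row(s) → 6 output row(s).
- v row (vid=9): matches 6 t row(s) → 6 output row(s).
- v row (vid=2): matches 2 t row(s) → 2 output row(s).
- v row (vid=2): matches 2 t row(s) → 2 output row(s).
- v row (vid=7): matches 6 t row(s) → 6 output row(s).
Total: 28 matched + 1 padded = 29 rows.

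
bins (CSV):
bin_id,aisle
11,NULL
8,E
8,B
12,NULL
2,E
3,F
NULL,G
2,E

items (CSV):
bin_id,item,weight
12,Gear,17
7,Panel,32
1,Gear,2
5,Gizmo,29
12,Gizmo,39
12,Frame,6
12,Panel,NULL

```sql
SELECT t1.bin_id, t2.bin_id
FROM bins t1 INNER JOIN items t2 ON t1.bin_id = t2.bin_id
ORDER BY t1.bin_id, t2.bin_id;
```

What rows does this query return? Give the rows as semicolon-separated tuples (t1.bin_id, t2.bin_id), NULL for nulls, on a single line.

(12, 12); (12, 12); (12, 12); (12, 12)

INNER JOIN keeps only pairs where the ON condition holds.
Matching on t1.bin_id = t2.bin_id. A NULL in a compared column never satisfies the condition.
- t1 row (bin_id=11): no match → dropped.
- t1 row (bin_id=8): no match → dropped.
- t1 row (bin_id=8): no match → dropped.
- t1 row (bin_id=12): matches 4 t2 row(s) → 4 output row(s).
- t1 row (bin_id=2): no match → dropped.
- t1 row (bin_id=3): no match → dropped.
- t1 row (bin_id=NULL): no match → dropped.
- t1 row (bin_id=2): no match → dropped.
After projecting and ordering:
t1.bin_id | t2.bin_id
12 | 12
12 | 12
12 | 12
12 | 12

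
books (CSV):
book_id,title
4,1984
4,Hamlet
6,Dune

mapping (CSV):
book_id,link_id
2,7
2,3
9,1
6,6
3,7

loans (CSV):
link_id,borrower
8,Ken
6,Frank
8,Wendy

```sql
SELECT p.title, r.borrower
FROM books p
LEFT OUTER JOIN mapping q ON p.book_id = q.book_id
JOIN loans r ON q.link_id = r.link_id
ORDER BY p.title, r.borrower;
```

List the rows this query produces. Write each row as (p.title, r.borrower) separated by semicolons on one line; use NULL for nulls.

(Dune, Frank)

Step 1 — p LEFT JOIN q on book_id → 3 row(s).
Then INNER JOIN `loans r` on link_id: keep only rows whose q.link_id appears in r.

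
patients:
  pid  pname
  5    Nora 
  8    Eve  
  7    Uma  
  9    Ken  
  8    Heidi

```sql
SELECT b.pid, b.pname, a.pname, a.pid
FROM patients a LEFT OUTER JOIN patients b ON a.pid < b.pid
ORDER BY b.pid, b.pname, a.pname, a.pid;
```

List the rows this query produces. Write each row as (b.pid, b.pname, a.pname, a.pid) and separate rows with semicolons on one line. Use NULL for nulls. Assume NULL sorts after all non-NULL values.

(7, Uma, Nora, 5); (8, Eve, Nora, 5); (8, Eve, Uma, 7); (8, Heidi, Nora, 5); (8, Heidi, Uma, 7); (9, Ken, Eve, 8); (9, Ken, Heidi, 8); (9, Ken, Nora, 5); (9, Ken, Uma, 7); (NULL, NULL, Ken, 9)

LEFT JOIN keeps every row from `patients a`; unmatched rows get NULL for `patients b`'s columns.
Matching on a.pid < b.pid.
- a (pid=5) pairs with 4 row(s) of b.
- a (pid=8) pairs with 1 row(s) of b.
- a (pid=7) pairs with 3 row(s) of b.
- a (pid=9) has no partner → padded with NULL.
- a (pid=8) pairs with 1 row(s) of b.
After projecting and ordering:
b.pid | b.pname | a.pname | a.pid
7 | Uma | Nora | 5
8 | Eve | Nora | 5
8 | Eve | Uma | 7
8 | Heidi | Nora | 5
8 | Heidi | Uma | 7
9 | Ken | Eve | 8
9 | Ken | Heidi | 8
9 | Ken | Nora | 5
9 | Ken | Uma | 7
NULL | NULL | Ken | 9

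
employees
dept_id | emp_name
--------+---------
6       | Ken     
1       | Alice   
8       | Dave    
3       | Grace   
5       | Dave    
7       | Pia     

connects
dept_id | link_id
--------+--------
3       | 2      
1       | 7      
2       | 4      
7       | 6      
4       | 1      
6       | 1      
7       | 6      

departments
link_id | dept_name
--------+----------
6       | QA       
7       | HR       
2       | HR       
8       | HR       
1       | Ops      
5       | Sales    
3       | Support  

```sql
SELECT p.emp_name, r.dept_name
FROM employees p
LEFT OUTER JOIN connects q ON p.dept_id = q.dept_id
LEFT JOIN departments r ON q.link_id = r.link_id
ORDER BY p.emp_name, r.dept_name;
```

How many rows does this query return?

7

Step 1 — p LEFT JOIN q on dept_id → 7 row(s).
Then LEFT JOIN `departments r` on link_id: each of those 7 rows is kept; rows whose q.link_id has no match in r get NULL for r's columns.
Result: 7 row(s).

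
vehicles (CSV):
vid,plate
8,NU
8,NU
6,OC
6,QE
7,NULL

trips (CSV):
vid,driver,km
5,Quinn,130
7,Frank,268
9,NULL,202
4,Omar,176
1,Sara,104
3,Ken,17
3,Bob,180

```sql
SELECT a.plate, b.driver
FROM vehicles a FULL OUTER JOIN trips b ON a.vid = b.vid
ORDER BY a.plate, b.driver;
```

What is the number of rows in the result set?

11

FULL OUTER JOIN keeps every row from both sides; unmatched rows get NULL for the other side's columns.
Matching on a.vid = b.vid.
- a row (vid=8): no match → kept, b columns NULL.
- a row (vid=8): no match → kept, b columns NULL.
- a row (vid=6): no match → kept, b columns NULL.
- a row (vid=6): no match → kept, b columns NULL.
- a row (vid=7): matches 1 b row(s) → 1 output row(s).
- 6 b row(s) had no a match → kept, a columns NULL.
Total: 1 matched + 10 padded = 11 rows.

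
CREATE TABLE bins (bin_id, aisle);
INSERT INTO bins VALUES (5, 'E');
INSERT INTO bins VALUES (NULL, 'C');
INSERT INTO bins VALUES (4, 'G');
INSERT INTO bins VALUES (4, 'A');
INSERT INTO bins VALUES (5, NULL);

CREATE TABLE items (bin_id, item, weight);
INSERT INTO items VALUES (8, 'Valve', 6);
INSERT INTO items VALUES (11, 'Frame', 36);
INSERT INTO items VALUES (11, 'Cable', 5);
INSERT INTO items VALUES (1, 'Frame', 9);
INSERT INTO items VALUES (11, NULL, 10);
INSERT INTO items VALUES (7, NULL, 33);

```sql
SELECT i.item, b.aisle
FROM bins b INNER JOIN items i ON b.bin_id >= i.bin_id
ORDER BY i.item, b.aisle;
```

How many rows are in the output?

4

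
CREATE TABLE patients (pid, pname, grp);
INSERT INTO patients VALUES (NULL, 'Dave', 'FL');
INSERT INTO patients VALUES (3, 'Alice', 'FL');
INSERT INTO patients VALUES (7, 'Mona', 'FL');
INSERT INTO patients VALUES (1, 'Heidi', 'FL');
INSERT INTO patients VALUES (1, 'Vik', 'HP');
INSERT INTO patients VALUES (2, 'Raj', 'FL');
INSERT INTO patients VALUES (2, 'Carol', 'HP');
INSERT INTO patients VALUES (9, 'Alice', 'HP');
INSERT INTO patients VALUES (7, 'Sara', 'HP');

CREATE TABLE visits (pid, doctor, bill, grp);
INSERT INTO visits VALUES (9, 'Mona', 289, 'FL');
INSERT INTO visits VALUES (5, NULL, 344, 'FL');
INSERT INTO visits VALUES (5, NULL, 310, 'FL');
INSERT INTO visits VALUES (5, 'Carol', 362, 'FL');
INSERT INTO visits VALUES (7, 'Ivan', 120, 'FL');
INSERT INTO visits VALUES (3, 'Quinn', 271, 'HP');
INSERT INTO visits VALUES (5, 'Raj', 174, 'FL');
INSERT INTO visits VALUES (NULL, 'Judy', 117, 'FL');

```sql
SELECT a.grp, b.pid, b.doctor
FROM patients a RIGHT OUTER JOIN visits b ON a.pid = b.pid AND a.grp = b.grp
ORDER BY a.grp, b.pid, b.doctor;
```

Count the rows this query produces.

RIGHT JOIN keeps every row from `visits`; unmatched rows get NULL for `patients`'s columns.
Matching on a.pid = b.pid AND a.grp = b.grp. A NULL in a compared column never satisfies the condition.
Matched pairs: 1; unmatched b rows kept: 7.
Total: 1 matched + 7 padded = 8 rows.

8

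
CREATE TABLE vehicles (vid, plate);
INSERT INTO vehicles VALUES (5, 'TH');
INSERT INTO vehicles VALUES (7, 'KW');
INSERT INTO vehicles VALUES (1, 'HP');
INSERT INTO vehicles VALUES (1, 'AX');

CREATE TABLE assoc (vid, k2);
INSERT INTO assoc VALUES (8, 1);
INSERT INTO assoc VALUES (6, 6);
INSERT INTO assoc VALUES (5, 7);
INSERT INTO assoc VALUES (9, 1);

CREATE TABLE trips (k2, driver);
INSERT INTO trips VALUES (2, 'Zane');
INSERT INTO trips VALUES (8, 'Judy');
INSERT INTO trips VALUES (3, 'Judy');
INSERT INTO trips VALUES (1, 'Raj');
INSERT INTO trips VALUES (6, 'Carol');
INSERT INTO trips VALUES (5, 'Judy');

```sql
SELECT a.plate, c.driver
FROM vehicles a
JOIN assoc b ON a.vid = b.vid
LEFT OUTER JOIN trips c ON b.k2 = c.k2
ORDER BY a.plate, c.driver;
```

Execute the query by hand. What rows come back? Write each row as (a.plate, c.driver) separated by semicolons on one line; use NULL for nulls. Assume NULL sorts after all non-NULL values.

Joins associate left-to-right: vehicles INNER JOIN assoc on vid gives 1 intermediate row(s).
Then LEFT JOIN `trips c` on k2: each of those 1 rows is kept; rows whose b.k2 has no match in c get NULL for c's columns.

(TH, NULL)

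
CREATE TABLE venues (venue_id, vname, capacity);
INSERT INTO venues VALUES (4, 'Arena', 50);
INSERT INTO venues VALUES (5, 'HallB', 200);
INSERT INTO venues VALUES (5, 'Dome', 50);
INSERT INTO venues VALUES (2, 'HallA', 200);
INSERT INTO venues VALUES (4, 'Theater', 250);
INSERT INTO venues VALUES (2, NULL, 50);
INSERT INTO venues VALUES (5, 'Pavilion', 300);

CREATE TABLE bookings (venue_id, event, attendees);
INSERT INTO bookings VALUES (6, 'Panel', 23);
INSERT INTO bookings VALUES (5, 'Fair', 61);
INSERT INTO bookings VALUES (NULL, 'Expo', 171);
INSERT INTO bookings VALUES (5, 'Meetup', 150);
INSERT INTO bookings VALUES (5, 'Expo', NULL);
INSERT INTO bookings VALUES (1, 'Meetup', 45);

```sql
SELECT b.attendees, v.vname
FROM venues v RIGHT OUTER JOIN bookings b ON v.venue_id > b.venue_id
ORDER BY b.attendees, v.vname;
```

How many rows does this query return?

12

RIGHT JOIN keeps every row from `bookings`; unmatched rows get NULL for `venues`'s columns.
Matching on v.venue_id > b.venue_id. A NULL in a compared column never satisfies the condition.
- v (venue_id=4) pairs with 1 row(s) of b.
- v (venue_id=5) pairs with 1 row(s) of b.
- v (venue_id=5) pairs with 1 row(s) of b.
- v (venue_id=2) pairs with 1 row(s) of b.
- v (venue_id=4) pairs with 1 row(s) of b.
- v (venue_id=2) pairs with 1 row(s) of b.
- v (venue_id=5) pairs with 1 row(s) of b.
- plus 5 unmatched b row(s), each kept with NULL v columns.
Total: 7 matched + 5 padded = 12 rows.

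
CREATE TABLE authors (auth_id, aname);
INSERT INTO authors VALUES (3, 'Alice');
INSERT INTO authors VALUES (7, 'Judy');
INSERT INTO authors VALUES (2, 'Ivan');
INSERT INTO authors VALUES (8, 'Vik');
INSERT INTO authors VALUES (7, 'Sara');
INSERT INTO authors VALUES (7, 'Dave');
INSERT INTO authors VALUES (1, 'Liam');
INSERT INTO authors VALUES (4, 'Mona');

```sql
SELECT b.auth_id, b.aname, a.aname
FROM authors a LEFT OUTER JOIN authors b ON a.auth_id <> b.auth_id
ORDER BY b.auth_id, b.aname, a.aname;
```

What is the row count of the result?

50

LEFT JOIN keeps every row from `authors a`; unmatched rows get NULL for `authors b`'s columns.
Matching on a.auth_id <> b.auth_id.
Matched pairs: 50; unmatched a rows kept: 0.
Total: 50 rows.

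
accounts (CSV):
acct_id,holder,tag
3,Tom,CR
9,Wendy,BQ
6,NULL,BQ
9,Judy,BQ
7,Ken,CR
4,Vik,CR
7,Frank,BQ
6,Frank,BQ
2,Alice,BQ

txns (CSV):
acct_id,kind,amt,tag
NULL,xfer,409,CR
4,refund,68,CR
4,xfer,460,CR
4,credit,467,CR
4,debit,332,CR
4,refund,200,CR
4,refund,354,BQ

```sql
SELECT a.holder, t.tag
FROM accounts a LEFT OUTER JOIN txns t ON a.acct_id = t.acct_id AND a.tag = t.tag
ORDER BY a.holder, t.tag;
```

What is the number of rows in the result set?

LEFT JOIN keeps every row from `accounts`; unmatched rows get NULL for `txns`'s columns.
Matching on a.acct_id = t.acct_id AND a.tag = t.tag. A NULL in a compared column never satisfies the condition.
- a (acct_id=3, tag=CR) has no partner → padded with NULL.
- a (acct_id=9, tag=BQ) has no partner → padded with NULL.
- a (acct_id=6, tag=BQ) has no partner → padded with NULL.
- a (acct_id=9, tag=BQ) has no partner → padded with NULL.
- a (acct_id=7, tag=CR) has no partner → padded with NULL.
- a (acct_id=4, tag=CR) pairs with 5 row(s) of t.
- a (acct_id=7, tag=BQ) has no partner → padded with NULL.
- a (acct_id=6, tag=BQ) has no partner → padded with NULL.
- a (acct_id=2, tag=BQ) has no partner → padded with NULL.
Total: 5 matched + 8 padded = 13 rows.

13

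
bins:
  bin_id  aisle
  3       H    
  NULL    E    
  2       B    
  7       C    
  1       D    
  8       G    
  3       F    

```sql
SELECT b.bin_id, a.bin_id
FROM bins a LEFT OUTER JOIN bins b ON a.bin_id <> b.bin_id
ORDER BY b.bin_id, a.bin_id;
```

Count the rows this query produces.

29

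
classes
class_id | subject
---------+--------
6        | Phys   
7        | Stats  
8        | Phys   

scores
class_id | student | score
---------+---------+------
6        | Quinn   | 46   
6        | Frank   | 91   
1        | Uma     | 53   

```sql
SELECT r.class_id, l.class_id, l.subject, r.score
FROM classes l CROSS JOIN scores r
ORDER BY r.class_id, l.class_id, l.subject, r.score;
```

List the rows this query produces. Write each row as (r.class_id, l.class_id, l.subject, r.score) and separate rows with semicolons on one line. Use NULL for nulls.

CROSS JOIN pairs every row of `classes` with every row of `scores`: 3 × 3 = 9 rows.

(1, 6, Phys, 53); (1, 7, Stats, 53); (1, 8, Phys, 53); (6, 6, Phys, 46); (6, 6, Phys, 91); (6, 7, Stats, 46); (6, 7, Stats, 91); (6, 8, Phys, 46); (6, 8, Phys, 91)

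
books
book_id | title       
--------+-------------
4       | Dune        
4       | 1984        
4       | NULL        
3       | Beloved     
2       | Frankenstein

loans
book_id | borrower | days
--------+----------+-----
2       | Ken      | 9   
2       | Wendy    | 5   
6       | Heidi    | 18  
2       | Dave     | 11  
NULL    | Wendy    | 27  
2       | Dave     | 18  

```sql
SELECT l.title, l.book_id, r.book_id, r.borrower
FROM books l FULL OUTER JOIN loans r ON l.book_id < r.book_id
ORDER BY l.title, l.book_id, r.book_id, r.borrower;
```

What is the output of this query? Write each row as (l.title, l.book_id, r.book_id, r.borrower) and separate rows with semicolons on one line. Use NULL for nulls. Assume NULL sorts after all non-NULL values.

(1984, 4, 6, Heidi); (Beloved, 3, 6, Heidi); (Dune, 4, 6, Heidi); (Frankenstein, 2, 6, Heidi); (NULL, 4, 6, Heidi); (NULL, NULL, 2, Dave); (NULL, NULL, 2, Dave); (NULL, NULL, 2, Ken); (NULL, NULL, 2, Wendy); (NULL, NULL, NULL, Wendy)

FULL OUTER JOIN keeps every row from both sides; unmatched rows get NULL for the other side's columns.
Matching on l.book_id < r.book_id. A NULL in a compared column never satisfies the condition.
- l row (book_id=4): matches 1 r row(s) → 1 output row(s).
- l row (book_id=4): matches 1 r row(s) → 1 output row(s).
- l row (book_id=4): matches 1 r row(s) → 1 output row(s).
- l row (book_id=3): matches 1 r row(s) → 1 output row(s).
- l row (book_id=2): matches 1 r row(s) → 1 output row(s).
- 5 row(s) from r found no l partner → padded with NULL.
After projecting and ordering:
l.title | l.book_id | r.book_id | r.borrower
1984 | 4 | 6 | Heidi
Beloved | 3 | 6 | Heidi
Dune | 4 | 6 | Heidi
Frankenstein | 2 | 6 | Heidi
NULL | 4 | 6 | Heidi
NULL | NULL | 2 | Dave
NULL | NULL | 2 | Dave
NULL | NULL | 2 | Ken
NULL | NULL | 2 | Wendy
NULL | NULL | NULL | Wendy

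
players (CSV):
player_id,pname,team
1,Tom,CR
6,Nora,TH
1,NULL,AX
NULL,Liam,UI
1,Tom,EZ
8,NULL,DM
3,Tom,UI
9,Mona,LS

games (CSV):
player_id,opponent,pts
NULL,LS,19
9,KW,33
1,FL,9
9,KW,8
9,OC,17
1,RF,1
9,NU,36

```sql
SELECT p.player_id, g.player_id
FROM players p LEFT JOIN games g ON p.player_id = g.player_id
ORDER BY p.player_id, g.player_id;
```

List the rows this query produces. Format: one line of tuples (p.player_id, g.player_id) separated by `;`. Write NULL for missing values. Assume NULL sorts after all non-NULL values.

(1, 1); (1, 1); (1, 1); (1, 1); (1, 1); (1, 1); (3, NULL); (6, NULL); (8, NULL); (9, 9); (9, 9); (9, 9); (9, 9); (NULL, NULL)

LEFT JOIN keeps every row from `players`; unmatched rows get NULL for `games`'s columns.
Matching on p.player_id = g.player_id. A NULL in a compared column never satisfies the condition.
- player_id=1: 2 matching g row(s), so 2 row(s) emitted.
- player_id=6: no g row matches, row kept with g columns NULL.
- player_id=1: 2 matching g row(s), so 2 row(s) emitted.
- player_id=NULL: no g row matches, row kept with g columns NULL.
- player_id=1: 2 matching g row(s), so 2 row(s) emitted.
- player_id=8: no g row matches, row kept with g columns NULL.
- player_id=3: no g row matches, row kept with g columns NULL.
- player_id=9: 4 matching g row(s), so 4 row(s) emitted.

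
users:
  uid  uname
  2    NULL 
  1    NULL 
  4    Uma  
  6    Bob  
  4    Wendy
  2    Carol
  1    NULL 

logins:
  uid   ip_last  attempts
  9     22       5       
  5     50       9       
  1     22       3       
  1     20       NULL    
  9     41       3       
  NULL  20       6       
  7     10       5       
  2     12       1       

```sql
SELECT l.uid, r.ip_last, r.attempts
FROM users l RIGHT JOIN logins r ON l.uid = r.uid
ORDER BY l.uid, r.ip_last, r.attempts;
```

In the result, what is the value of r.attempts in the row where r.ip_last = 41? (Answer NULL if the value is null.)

RIGHT JOIN keeps every row from `logins`; unmatched rows get NULL for `users`'s columns.
Matching on l.uid = r.uid. A NULL in a compared column never satisfies the condition.
Matched pairs: 6; unmatched r rows kept: 5.

3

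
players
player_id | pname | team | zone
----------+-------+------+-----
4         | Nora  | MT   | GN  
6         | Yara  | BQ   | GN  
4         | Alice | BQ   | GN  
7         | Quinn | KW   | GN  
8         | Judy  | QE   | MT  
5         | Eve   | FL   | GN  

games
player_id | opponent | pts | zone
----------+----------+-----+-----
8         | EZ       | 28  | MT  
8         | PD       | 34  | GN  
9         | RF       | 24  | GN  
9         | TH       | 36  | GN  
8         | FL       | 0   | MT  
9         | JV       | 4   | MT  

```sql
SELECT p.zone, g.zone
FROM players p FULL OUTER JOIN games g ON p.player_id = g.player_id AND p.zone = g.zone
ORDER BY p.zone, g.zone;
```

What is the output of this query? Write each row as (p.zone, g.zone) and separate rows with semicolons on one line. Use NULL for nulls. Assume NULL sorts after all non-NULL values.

FULL OUTER JOIN keeps every row from both sides; unmatched rows get NULL for the other side's columns.
Matching on p.player_id = g.player_id AND p.zone = g.zone.
Matched pairs: 2; unmatched p rows kept: 5; unmatched g rows kept: 4.

(GN, NULL); (GN, NULL); (GN, NULL); (GN, NULL); (GN, NULL); (MT, MT); (MT, MT); (NULL, GN); (NULL, GN); (NULL, GN); (NULL, MT)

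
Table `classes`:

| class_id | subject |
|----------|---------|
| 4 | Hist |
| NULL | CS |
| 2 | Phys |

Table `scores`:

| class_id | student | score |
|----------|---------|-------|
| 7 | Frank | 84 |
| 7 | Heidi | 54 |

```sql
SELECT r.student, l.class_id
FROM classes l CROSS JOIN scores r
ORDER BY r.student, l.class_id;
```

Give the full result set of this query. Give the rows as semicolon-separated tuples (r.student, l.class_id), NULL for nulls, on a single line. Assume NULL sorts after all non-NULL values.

CROSS JOIN pairs every row of `classes` with every row of `scores`: 3 × 2 = 6 rows.
After projecting and ordering:
r.student | l.class_id
Frank | 2
Frank | 4
Frank | NULL
Heidi | 2
Heidi | 4
Heidi | NULL

(Frank, 2); (Frank, 4); (Frank, NULL); (Heidi, 2); (Heidi, 4); (Heidi, NULL)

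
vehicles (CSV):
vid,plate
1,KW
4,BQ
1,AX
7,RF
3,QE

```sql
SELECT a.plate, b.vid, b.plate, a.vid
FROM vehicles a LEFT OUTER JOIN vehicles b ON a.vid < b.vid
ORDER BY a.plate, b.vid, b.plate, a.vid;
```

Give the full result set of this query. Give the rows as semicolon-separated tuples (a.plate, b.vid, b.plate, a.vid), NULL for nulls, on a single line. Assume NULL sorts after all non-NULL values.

LEFT JOIN keeps every row from `vehicles a`; unmatched rows get NULL for `vehicles b`'s columns.
Matching on a.vid < b.vid.
Matched pairs: 9; unmatched a rows kept: 1.

(AX, 3, QE, 1); (AX, 4, BQ, 1); (AX, 7, RF, 1); (BQ, 7, RF, 4); (KW, 3, QE, 1); (KW, 4, BQ, 1); (KW, 7, RF, 1); (QE, 4, BQ, 3); (QE, 7, RF, 3); (RF, NULL, NULL, 7)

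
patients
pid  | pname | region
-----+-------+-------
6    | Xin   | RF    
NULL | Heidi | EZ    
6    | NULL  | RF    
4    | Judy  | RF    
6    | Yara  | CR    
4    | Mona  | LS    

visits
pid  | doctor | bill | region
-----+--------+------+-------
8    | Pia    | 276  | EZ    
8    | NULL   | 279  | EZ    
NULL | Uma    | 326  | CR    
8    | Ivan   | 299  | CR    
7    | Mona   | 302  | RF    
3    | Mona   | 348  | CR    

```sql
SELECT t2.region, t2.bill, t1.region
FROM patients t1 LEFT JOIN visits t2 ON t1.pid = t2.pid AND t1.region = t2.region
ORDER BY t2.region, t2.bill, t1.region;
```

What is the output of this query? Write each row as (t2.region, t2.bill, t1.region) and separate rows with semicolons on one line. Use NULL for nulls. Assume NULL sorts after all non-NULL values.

LEFT JOIN keeps every row from `patients`; unmatched rows get NULL for `visits`'s columns.
Matching on t1.pid = t2.pid AND t1.region = t2.region. A NULL in a compared column never satisfies the condition.
- t1 (pid=6, region=RF) has no partner → padded with NULL.
- t1 (pid=NULL, region=EZ) has no partner → padded with NULL.
- t1 (pid=6, region=RF) has no partner → padded with NULL.
- t1 (pid=4, region=RF) has no partner → padded with NULL.
- t1 (pid=6, region=CR) has no partner → padded with NULL.
- t1 (pid=4, region=LS) has no partner → padded with NULL.
After projecting and ordering:
t2.region | t2.bill | t1.region
NULL | NULL | CR
NULL | NULL | EZ
NULL | NULL | LS
NULL | NULL | RF
NULL | NULL | RF
NULL | NULL | RF

(NULL, NULL, CR); (NULL, NULL, EZ); (NULL, NULL, LS); (NULL, NULL, RF); (NULL, NULL, RF); (NULL, NULL, RF)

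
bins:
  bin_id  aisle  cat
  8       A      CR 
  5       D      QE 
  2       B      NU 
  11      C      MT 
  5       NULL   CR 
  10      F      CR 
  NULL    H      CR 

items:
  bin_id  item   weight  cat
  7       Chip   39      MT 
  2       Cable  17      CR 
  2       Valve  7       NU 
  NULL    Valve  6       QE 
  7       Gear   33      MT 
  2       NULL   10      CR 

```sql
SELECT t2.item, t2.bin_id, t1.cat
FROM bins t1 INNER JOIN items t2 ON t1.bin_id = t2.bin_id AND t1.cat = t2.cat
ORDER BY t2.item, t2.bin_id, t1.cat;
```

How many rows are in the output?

INNER JOIN keeps only pairs where the ON condition holds.
Matching on t1.bin_id = t2.bin_id AND t1.cat = t2.cat. A NULL in a compared column never satisfies the condition.
Matched pairs: 1.
Total: 1 rows.

1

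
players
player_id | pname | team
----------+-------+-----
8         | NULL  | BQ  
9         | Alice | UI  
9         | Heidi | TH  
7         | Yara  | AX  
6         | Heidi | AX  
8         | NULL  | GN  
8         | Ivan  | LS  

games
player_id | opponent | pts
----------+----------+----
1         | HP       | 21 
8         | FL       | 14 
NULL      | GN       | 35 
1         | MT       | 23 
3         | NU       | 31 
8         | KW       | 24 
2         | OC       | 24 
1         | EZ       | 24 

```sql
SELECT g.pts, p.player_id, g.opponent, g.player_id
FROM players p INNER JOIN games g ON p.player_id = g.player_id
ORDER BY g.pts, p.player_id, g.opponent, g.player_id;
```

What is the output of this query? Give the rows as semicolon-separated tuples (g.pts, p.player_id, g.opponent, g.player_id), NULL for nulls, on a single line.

INNER JOIN keeps only pairs where the ON condition holds.
Matching on p.player_id = g.player_id. A NULL in a compared column never satisfies the condition.
- p (player_id=8) pairs with 2 row(s) of g.
- p (player_id=9) has no partner → excluded.
- p (player_id=9) has no partner → excluded.
- p (player_id=7) has no partner → excluded.
- p (player_id=6) has no partner → excluded.
- p (player_id=8) pairs with 2 row(s) of g.
- p (player_id=8) pairs with 2 row(s) of g.
After projecting and ordering:
g.pts | p.player_id | g.opponent | g.player_id
14 | 8 | FL | 8
14 | 8 | FL | 8
14 | 8 | FL | 8
24 | 8 | KW | 8
24 | 8 | KW | 8
24 | 8 | KW | 8

(14, 8, FL, 8); (14, 8, FL, 8); (14, 8, FL, 8); (24, 8, KW, 8); (24, 8, KW, 8); (24, 8, KW, 8)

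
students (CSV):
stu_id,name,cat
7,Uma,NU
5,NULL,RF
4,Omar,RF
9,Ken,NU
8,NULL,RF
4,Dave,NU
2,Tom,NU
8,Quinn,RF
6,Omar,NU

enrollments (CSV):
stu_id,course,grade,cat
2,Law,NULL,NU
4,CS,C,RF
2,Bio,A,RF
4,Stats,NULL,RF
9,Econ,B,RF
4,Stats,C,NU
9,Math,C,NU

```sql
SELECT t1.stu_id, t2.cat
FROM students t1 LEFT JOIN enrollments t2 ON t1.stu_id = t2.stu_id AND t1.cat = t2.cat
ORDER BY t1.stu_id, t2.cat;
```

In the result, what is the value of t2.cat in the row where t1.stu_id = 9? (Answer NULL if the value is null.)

NU

LEFT JOIN keeps every row from `students`; unmatched rows get NULL for `enrollments`'s columns.
Matching on t1.stu_id = t2.stu_id AND t1.cat = t2.cat.
- t1 row (stu_id=7, cat=NU): no match → kept, t2 columns NULL.
- t1 row (stu_id=5, cat=RF): no match → kept, t2 columns NULL.
- t1 row (stu_id=4, cat=RF): matches 2 t2 row(s) → 2 output row(s).
- t1 row (stu_id=9, cat=NU): matches 1 t2 row(s) → 1 output row(s).
- t1 row (stu_id=8, cat=RF): no match → kept, t2 columns NULL.
- t1 row (stu_id=4, cat=NU): matches 1 t2 row(s) → 1 output row(s).
- t1 row (stu_id=2, cat=NU): matches 1 t2 row(s) → 1 output row(s).
- t1 row (stu_id=8, cat=RF): no match → kept, t2 columns NULL.
- t1 row (stu_id=6, cat=NU): no match → kept, t2 columns NULL.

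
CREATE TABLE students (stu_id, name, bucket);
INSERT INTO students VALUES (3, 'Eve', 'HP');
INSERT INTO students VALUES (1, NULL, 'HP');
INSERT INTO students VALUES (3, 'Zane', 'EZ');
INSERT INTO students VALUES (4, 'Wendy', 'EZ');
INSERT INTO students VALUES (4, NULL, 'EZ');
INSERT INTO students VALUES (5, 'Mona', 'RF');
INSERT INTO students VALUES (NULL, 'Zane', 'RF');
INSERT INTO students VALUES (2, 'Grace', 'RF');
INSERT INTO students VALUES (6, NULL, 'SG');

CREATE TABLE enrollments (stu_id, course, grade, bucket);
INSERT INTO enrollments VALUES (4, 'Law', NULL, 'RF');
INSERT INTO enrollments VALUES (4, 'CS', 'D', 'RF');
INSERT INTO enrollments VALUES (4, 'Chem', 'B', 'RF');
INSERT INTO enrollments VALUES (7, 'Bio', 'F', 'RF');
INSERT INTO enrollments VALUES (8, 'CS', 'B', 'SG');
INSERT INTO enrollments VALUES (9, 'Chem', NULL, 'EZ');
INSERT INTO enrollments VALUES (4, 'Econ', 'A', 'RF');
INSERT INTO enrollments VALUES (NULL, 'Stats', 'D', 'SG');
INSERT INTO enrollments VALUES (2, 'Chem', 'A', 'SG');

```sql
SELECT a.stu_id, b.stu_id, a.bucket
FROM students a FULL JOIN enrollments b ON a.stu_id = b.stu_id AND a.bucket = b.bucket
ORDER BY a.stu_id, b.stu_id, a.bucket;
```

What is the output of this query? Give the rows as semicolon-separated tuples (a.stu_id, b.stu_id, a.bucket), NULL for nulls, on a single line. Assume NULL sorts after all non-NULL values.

FULL OUTER JOIN keeps every row from both sides; unmatched rows get NULL for the other side's columns.
Matching on a.stu_id = b.stu_id AND a.bucket = b.bucket. A NULL in a compared column never satisfies the condition.
- a[0] stu_id=3, bucket=HP → no match; kept with NULLs on the b side.
- a[1] stu_id=1, bucket=HP → no match; kept with NULLs on the b side.
- a[2] stu_id=3, bucket=EZ → no match; kept with NULLs on the b side.
- a[3] stu_id=4, bucket=EZ → no match; kept with NULLs on the b side.
- a[4] stu_id=4, bucket=EZ → no match; kept with NULLs on the b side.
- a[5] stu_id=5, bucket=RF → no match; kept with NULLs on the b side.
- a[6] stu_id=NULL, bucket=RF → no match; kept with NULLs on the b side.
- a[7] stu_id=2, bucket=RF → no match; kept with NULLs on the b side.
- a[8] stu_id=6, bucket=SG → no match; kept with NULLs on the b side.
- plus 9 unmatched b row(s), each kept with NULL a columns.

(1, NULL, HP); (2, NULL, RF); (3, NULL, EZ); (3, NULL, HP); (4, NULL, EZ); (4, NULL, EZ); (5, NULL, RF); (6, NULL, SG); (NULL, 2, NULL); (NULL, 4, NULL); (NULL, 4, NULL); (NULL, 4, NULL); (NULL, 4, NULL); (NULL, 7, NULL); (NULL, 8, NULL); (NULL, 9, NULL); (NULL, NULL, RF); (NULL, NULL, NULL)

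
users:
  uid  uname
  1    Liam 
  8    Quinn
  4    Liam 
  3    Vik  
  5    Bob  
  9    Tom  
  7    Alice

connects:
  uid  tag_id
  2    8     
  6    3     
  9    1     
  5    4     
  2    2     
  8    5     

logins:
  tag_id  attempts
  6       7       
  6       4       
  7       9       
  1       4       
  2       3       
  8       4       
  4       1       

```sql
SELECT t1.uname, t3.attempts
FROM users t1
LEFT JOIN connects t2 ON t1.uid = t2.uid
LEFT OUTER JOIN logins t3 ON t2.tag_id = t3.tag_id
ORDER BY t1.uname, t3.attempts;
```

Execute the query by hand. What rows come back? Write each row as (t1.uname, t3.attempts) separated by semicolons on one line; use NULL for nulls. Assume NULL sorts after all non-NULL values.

Evaluate left to right. First `users t1 LEFT JOIN connects t2` on uid: 7 row(s).
Then LEFT JOIN `logins t3` on tag_id: each of those 7 rows is kept; rows whose t2.tag_id has no match in t3 get NULL for t3's columns.

(Alice, NULL); (Bob, 1); (Liam, NULL); (Liam, NULL); (Quinn, NULL); (Tom, 4); (Vik, NULL)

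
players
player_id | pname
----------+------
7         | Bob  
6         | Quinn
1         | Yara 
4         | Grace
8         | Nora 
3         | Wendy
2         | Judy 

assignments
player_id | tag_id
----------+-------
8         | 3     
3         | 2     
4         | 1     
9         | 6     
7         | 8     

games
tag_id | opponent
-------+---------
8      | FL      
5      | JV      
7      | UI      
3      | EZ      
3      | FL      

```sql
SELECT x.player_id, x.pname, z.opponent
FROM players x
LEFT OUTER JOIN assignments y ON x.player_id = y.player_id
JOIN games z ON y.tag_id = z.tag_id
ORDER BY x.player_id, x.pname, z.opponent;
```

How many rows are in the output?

3

Evaluate left to right. First `players x LEFT JOIN assignments y` on player_id: 7 row(s).
Then INNER JOIN `games z` on tag_id: keep only rows whose y.tag_id appears in z.
Result: 3 row(s).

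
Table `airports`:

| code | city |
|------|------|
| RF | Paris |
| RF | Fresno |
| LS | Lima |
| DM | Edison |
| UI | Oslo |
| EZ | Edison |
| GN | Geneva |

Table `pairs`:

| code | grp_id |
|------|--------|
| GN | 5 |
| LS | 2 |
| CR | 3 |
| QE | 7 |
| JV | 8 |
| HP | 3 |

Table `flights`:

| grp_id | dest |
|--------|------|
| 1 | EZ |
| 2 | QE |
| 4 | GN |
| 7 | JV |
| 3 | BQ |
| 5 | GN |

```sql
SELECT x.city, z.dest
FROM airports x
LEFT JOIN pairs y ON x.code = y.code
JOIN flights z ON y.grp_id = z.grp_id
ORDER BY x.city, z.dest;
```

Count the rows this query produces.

2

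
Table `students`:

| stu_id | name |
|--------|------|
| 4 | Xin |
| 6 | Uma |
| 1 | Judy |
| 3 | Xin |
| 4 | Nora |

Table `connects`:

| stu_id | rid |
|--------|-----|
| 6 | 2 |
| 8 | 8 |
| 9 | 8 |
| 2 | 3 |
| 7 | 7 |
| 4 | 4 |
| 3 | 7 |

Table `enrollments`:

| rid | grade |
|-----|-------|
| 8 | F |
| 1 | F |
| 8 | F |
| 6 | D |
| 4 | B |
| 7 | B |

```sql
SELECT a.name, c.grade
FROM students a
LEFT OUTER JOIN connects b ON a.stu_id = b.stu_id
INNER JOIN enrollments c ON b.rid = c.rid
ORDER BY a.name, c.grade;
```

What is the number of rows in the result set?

3

Step 1 — a LEFT JOIN b on stu_id → 5 row(s).
Then INNER JOIN `enrollments c` on rid: keep only rows whose b.rid appears in c.
Result: 3 row(s).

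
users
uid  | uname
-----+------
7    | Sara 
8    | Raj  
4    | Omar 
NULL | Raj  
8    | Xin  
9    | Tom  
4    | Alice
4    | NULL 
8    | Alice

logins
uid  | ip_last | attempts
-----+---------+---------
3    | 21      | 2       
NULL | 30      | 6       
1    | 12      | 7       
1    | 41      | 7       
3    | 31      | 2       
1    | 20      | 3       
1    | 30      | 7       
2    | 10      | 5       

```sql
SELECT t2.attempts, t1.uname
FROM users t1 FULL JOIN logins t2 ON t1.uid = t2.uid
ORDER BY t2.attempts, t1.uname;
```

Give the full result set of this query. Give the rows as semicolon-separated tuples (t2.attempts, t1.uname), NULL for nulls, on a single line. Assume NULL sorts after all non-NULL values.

FULL OUTER JOIN keeps every row from both sides; unmatched rows get NULL for the other side's columns.
Matching on t1.uid = t2.uid. A NULL in a compared column never satisfies the condition.
- t1[0] uid=7 → no match; kept with NULLs on the t2 side.
- t1[1] uid=8 → no match; kept with NULLs on the t2 side.
- t1[2] uid=4 → no match; kept with NULLs on the t2 side.
- t1[3] uid=NULL → no match; kept with NULLs on the t2 side.
- t1[4] uid=8 → no match; kept with NULLs on the t2 side.
- t1[5] uid=9 → no match; kept with NULLs on the t2 side.
- t1[6] uid=4 → no match; kept with NULLs on the t2 side.
- t1[7] uid=4 → no match; kept with NULLs on the t2 side.
- t1[8] uid=8 → no match; kept with NULLs on the t2 side.
- plus 8 unmatched t2 row(s), each kept with NULL t1 columns.

(2, NULL); (2, NULL); (3, NULL); (5, NULL); (6, NULL); (7, NULL); (7, NULL); (7, NULL); (NULL, Alice); (NULL, Alice); (NULL, Omar); (NULL, Raj); (NULL, Raj); (NULL, Sara); (NULL, Tom); (NULL, Xin); (NULL, NULL)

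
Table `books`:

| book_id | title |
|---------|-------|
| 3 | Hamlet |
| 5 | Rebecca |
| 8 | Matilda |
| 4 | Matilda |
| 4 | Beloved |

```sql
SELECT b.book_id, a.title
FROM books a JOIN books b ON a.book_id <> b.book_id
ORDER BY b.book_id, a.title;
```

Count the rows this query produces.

18

INNER JOIN keeps only pairs where the ON condition holds.
Matching on a.book_id <> b.book_id.
- book_id=3: 4 matching b row(s), so 4 row(s) emitted.
- book_id=5: 4 matching b row(s), so 4 row(s) emitted.
- book_id=8: 4 matching b row(s), so 4 row(s) emitted.
- book_id=4: 3 matching b row(s), so 3 row(s) emitted.
- book_id=4: 3 matching b row(s), so 3 row(s) emitted.
Total: 18 rows.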